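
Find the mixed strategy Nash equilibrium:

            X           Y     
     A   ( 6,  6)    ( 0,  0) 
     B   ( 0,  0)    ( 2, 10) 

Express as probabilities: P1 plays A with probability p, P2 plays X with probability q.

p = 0.625, q = 0.25

Work:
Find probabilities that make opponent indifferent:
P2 chooses q to make P1 indifferent between A and B
P1 chooses p to make P2 indifferent between X and Y
Mixed NE: P1 plays (A: 0.625, B: 0.375), P2 plays (X: 0.25, Y: 0.75)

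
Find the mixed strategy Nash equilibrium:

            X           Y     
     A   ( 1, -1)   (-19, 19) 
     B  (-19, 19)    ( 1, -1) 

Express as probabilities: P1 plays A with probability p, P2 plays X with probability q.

p = 0.5, q = 0.5

Work:
Find probabilities that make opponent indifferent:
P2 chooses q to make P1 indifferent between A and B
P1 chooses p to make P2 indifferent between X and Y
Mixed NE: P1 plays (A: 0.5, B: 0.5), P2 plays (X: 0.5, Y: 0.5)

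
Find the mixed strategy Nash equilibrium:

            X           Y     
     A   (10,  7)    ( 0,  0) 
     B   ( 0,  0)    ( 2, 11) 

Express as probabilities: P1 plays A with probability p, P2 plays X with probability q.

p = 0.6111, q = 0.1667

Work:
Find probabilities that make opponent indifferent:
P2 chooses q to make P1 indifferent between A and B
P1 chooses p to make P2 indifferent between X and Y
Mixed NE: P1 plays (A: 0.6111, B: 0.3889), P2 plays (X: 0.1667, Y: 0.8333)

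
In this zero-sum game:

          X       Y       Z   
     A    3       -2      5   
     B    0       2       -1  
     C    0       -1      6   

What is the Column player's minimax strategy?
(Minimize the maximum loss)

Column should play Y, value = 2

Work:
Column player minimizes Row's maximum payoff:
Column X: max payoff to Row = 3
Column Y: max payoff to Row = 2
Column Z: max payoff to Row = 6
Minimum is 2, achieved by column Y.
Minimax strategy: Y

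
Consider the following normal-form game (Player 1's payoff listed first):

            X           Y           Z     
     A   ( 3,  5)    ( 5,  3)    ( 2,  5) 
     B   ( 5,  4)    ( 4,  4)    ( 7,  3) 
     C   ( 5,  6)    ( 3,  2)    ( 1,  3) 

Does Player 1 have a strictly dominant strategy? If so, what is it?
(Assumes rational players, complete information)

No strictly dominant strategy exists for Player 1

Work:
A strategy strictly dominates another if it gives a strictly higher payoff against every opponent action. Compare each pair of P1's strategies column-by-column:
  A vs B: [3 vs 5, 5 vs 4, 2 vs 7] → A does not strictly dominate B (column X: 3 ≤ 5)
  A vs C: [3 vs 5, 5 vs 3, 2 vs 1] → A does not strictly dominate C (column X: 3 ≤ 5)
  B vs A: [5 vs 3, 4 vs 5, 7 vs 2] → B does not strictly dominate A (column Y: 4 ≤ 5)
  B vs C: [5 vs 5, 4 vs 3, 7 vs 1] → B does not strictly dominate C (column X: 5 ≤ 5)
  C vs A: [5 vs 3, 3 vs 5, 1 vs 2] → C does not strictly dominate A (column Y: 3 ≤ 5)
  C vs B: [5 vs 5, 3 vs 4, 1 vs 7] → C does not strictly dominate B (column X: 5 ≤ 5)
No single strategy strictly dominates all others → no strictly dominant strategy.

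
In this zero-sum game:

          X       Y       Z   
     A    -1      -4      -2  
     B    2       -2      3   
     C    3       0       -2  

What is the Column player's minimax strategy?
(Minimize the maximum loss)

Column should play Y, value = 0

Work:
Column player minimizes Row's maximum payoff:
Column X: max payoff to Row = 3
Column Y: max payoff to Row = 0
Column Z: max payoff to Row = 3
Minimum is 0, achieved by column Y.
Minimax strategy: Y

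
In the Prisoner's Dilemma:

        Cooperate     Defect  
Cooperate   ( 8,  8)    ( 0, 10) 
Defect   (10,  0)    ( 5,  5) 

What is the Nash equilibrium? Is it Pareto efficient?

(Defect, Defect) is NE; not Pareto efficient

Work:
Defect dominates Cooperate for both players:
If P2 cooperates: Defect (10) > Cooperate (8)
If P2 defects: Defect (5) > Cooperate (0)
NE: (Defect, Defect) with payoff (5, 5)
But (Cooperate, Cooperate) = (8, 8) Pareto dominates (5, 5)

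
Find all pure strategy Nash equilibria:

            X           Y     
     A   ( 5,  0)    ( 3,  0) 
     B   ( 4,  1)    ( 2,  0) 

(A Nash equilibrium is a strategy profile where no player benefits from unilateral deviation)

Nash equilibrium: (A, X), (A, Y)

Work:
Best responses:
  P1 vs X: payoffs [5, 4] → best response A (payoff 5)
  P1 vs Y: payoffs [3, 2] → best response A (payoff 3)
  P2 vs A: payoffs [0, 0] → best response X/Y (payoff 0)
  P2 vs B: payoffs [1, 0] → best response X (payoff 1)
Mutual best responses: (A,X), (A,Y) → Nash equilibria.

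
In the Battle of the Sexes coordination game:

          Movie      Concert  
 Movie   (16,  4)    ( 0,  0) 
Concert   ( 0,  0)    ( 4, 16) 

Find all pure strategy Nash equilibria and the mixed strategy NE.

Pure NE: (Movie, Movie) and (Concert, Concert); Mixed NE: p = 0.8, q = 0.2

Work:
Check pure NE:
(Movie, Movie): (16, 4) - no unilateral deviation beneficial
(Concert, Concert): (4, 16) - no unilateral deviation beneficial
Mixed NE: P1 plays Movie with p = 0.8, P2 plays Movie with q = 0.2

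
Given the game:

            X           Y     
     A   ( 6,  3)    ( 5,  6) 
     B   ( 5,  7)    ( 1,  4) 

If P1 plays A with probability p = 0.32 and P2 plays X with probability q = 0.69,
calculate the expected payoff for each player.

E[P1] = 4.3776, E[P2] = 5.3852

Work:
E[P1] = p·q·π₁(A,X) + p·(1-q)·π₁(A,Y) + (1-p)·q·π₁(B,X) + (1-p)·(1-q)·π₁(B,Y)
= 0.32·0.69·6 + 0.32·0.31·5 + 0.68·0.69·5 + 0.68·0.31·1
= 4.3776

E[P2] = 5.3852 (similar calculation)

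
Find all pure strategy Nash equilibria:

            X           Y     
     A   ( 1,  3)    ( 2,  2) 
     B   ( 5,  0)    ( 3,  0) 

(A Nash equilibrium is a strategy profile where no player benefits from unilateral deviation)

Nash equilibrium: (B, X), (B, Y)

Work:
Best responses:
  P1 vs X: payoffs [1, 5] → best response B (payoff 5)
  P1 vs Y: payoffs [2, 3] → best response B (payoff 3)
  P2 vs A: payoffs [3, 2] → best response X (payoff 3)
  P2 vs B: payoffs [0, 0] → best response X/Y (payoff 0)
Mutual best responses: (B,X), (B,Y) → Nash equilibria.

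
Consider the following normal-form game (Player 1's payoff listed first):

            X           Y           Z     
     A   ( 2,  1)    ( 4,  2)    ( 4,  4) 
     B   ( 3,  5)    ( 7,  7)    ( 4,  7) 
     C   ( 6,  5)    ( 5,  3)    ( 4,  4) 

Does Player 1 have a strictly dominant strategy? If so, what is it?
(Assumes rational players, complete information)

No strictly dominant strategy exists for Player 1

Work:
A strategy strictly dominates another if it gives a strictly higher payoff against every opponent action. Compare each pair of P1's strategies column-by-column:
  A vs B: [2 vs 3, 4 vs 7, 4 vs 4] → A does not strictly dominate B (column X: 2 ≤ 3)
  A vs C: [2 vs 6, 4 vs 5, 4 vs 4] → A does not strictly dominate C (column X: 2 ≤ 6)
  B vs A: [3 vs 2, 7 vs 4, 4 vs 4] → B does not strictly dominate A (column Z: 4 ≤ 4)
  B vs C: [3 vs 6, 7 vs 5, 4 vs 4] → B does not strictly dominate C (column X: 3 ≤ 6)
  C vs A: [6 vs 2, 5 vs 4, 4 vs 4] → C does not strictly dominate A (column Z: 4 ≤ 4)
  C vs B: [6 vs 3, 5 vs 7, 4 vs 4] → C does not strictly dominate B (column Y: 5 ≤ 7)
No single strategy strictly dominates all others → no strictly dominant strategy.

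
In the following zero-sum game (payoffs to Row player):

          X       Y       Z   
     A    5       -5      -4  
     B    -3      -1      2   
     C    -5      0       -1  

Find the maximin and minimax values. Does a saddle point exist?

Maximin = -3, Minimax = 0, Saddle: False

Work:
Row minimums: [-5, -3, -5] → maximin = -3
Column maximums: [5, 0, 2] → minimax = 0
No saddle point (maximin ≠ minimax). Mixed strategy needed.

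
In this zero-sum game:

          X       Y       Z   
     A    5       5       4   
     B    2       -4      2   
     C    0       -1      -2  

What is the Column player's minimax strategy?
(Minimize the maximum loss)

Column should play Z, value = 4

Work:
Column player minimizes Row's maximum payoff:
Column X: max payoff to Row = 5
Column Y: max payoff to Row = 5
Column Z: max payoff to Row = 4
Minimum is 4, achieved by column Z.
Minimax strategy: Z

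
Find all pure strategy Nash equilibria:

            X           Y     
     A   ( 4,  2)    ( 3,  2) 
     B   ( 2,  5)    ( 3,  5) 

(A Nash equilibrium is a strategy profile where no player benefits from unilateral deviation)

Nash equilibrium: (A, X), (A, Y), (B, Y)

Work:
Best responses:
  P1 vs X: payoffs [4, 2] → best response A (payoff 4)
  P1 vs Y: payoffs [3, 3] → best response A/B (payoff 3)
  P2 vs A: payoffs [2, 2] → best response X/Y (payoff 2)
  P2 vs B: payoffs [5, 5] → best response X/Y (payoff 5)
Mutual best responses: (A,X), (A,Y), (B,Y) → Nash equilibria.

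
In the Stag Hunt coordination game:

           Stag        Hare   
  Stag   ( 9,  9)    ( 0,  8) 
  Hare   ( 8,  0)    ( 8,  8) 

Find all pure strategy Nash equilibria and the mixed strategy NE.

Pure NE: (Stag, Stag) and (Hare, Hare); Mixed NE: p = 0.8889, q = 0.8889

Work:
Check pure NE:
(Stag, Stag): (9, 9) - no unilateral deviation beneficial
(Hare, Hare): (8, 8) - no unilateral deviation beneficial
Mixed NE: P1 plays Stag with p = 0.8889, P2 plays Stag with q = 0.8889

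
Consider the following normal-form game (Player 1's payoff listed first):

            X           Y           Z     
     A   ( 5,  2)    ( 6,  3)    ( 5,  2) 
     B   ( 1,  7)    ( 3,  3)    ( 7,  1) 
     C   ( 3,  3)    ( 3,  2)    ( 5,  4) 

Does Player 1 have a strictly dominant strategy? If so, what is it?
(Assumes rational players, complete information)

No strictly dominant strategy exists for Player 1

Work:
A strategy strictly dominates another if it gives a strictly higher payoff against every opponent action. Compare each pair of P1's strategies column-by-column:
  A vs B: [5 vs 1, 6 vs 3, 5 vs 7] → A does not strictly dominate B (column Z: 5 ≤ 7)
  A vs C: [5 vs 3, 6 vs 3, 5 vs 5] → A does not strictly dominate C (column Z: 5 ≤ 5)
  B vs A: [1 vs 5, 3 vs 6, 7 vs 5] → B does not strictly dominate A (column X: 1 ≤ 5)
  B vs C: [1 vs 3, 3 vs 3, 7 vs 5] → B does not strictly dominate C (column X: 1 ≤ 3)
  C vs A: [3 vs 5, 3 vs 6, 5 vs 5] → C does not strictly dominate A (column X: 3 ≤ 5)
  C vs B: [3 vs 1, 3 vs 3, 5 vs 7] → C does not strictly dominate B (column Y: 3 ≤ 3)
No single strategy strictly dominates all others → no strictly dominant strategy.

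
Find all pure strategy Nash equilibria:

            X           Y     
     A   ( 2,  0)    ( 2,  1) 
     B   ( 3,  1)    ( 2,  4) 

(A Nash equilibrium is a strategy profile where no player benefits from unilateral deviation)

Nash equilibrium: (A, Y), (B, Y)

Work:
Best responses:
  P1 vs X: payoffs [2, 3] → best response B (payoff 3)
  P1 vs Y: payoffs [2, 2] → best response A/B (payoff 2)
  P2 vs A: payoffs [0, 1] → best response Y (payoff 1)
  P2 vs B: payoffs [1, 4] → best response Y (payoff 4)
Mutual best responses: (A,Y), (B,Y) → Nash equilibria.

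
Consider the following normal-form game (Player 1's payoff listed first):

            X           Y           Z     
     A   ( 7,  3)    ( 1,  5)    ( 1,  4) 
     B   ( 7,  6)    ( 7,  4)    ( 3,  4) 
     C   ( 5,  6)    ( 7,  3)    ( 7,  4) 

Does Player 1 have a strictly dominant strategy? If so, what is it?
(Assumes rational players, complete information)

No strictly dominant strategy exists for Player 1

Work:
A strategy strictly dominates another if it gives a strictly higher payoff against every opponent action. Compare each pair of P1's strategies column-by-column:
  A vs B: [7 vs 7, 1 vs 7, 1 vs 3] → A does not strictly dominate B (column X: 7 ≤ 7)
  A vs C: [7 vs 5, 1 vs 7, 1 vs 7] → A does not strictly dominate C (column Y: 1 ≤ 7)
  B vs A: [7 vs 7, 7 vs 1, 3 vs 1] → B does not strictly dominate A (column X: 7 ≤ 7)
  B vs C: [7 vs 5, 7 vs 7, 3 vs 7] → B does not strictly dominate C (column Y: 7 ≤ 7)
  C vs A: [5 vs 7, 7 vs 1, 7 vs 1] → C does not strictly dominate A (column X: 5 ≤ 7)
  C vs B: [5 vs 7, 7 vs 7, 7 vs 3] → C does not strictly dominate B (column X: 5 ≤ 7)
No single strategy strictly dominates all others → no strictly dominant strategy.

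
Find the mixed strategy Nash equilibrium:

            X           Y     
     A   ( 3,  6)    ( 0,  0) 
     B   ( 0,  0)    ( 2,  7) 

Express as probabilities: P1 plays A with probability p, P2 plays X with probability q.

p = 0.5385, q = 0.4

Work:
Find probabilities that make opponent indifferent:
P2 chooses q to make P1 indifferent between A and B
P1 chooses p to make P2 indifferent between X and Y
Mixed NE: P1 plays (A: 0.5385, B: 0.4615), P2 plays (X: 0.4, Y: 0.6)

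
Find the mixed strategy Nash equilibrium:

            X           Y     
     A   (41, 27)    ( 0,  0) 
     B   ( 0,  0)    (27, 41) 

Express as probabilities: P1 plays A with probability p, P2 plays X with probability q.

p = 0.6029, q = 0.3971

Work:
Find probabilities that make opponent indifferent:
P2 chooses q to make P1 indifferent between A and B
P1 chooses p to make P2 indifferent between X and Y
Mixed NE: P1 plays (A: 0.6029, B: 0.3971), P2 plays (X: 0.3971, Y: 0.6029)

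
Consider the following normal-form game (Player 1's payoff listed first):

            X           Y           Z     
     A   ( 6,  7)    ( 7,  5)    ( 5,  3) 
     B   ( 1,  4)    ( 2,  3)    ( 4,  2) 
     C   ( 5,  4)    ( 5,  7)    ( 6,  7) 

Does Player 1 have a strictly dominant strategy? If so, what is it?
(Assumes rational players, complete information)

No strictly dominant strategy exists for Player 1

Work:
A strategy strictly dominates another if it gives a strictly higher payoff against every opponent action. Compare each pair of P1's strategies column-by-column:
  A vs B: [6 vs 1, 7 vs 2, 5 vs 4] → A strictly dominates B
  A vs C: [6 vs 5, 7 vs 5, 5 vs 6] → A does not strictly dominate C (column Z: 5 ≤ 6)
  B vs A: [1 vs 6, 2 vs 7, 4 vs 5] → B does not strictly dominate A (column X: 1 ≤ 6)
  B vs C: [1 vs 5, 2 vs 5, 4 vs 6] → B does not strictly dominate C (column X: 1 ≤ 5)
  C vs A: [5 vs 6, 5 vs 7, 6 vs 5] → C does not strictly dominate A (column X: 5 ≤ 6)
  C vs B: [5 vs 1, 5 vs 2, 6 vs 4] → C strictly dominates B
No single strategy strictly dominates all others → no strictly dominant strategy.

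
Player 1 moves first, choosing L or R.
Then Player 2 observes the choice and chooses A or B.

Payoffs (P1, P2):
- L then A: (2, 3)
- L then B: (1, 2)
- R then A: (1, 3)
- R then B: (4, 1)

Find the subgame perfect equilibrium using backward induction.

P1 plays L, P2 plays A after L and A after R; Payoff (2, 3)

Work:
Backward induction:
After L: P2 chooses A → P1 gets 2
After R: P2 chooses A → P1 gets 1
P1 chooses L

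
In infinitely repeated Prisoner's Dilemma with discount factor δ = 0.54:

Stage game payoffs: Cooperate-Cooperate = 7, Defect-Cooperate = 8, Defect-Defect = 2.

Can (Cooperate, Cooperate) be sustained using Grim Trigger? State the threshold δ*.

δ* = 0.1667; since δ = 0.54 ≥ 0.1667, cooperation can be sustained

Work:
For Grim Trigger:
Cooperate forever: 7/(1-δ)
Defect then punished: 8 + 2·δ/(1-δ)
Need: 7/(1-δ) ≥ 8 + 2·δ/(1-δ)
Solving: δ ≥ (T-R)/(T-P) = (8-7)/(8-2) = 0.1667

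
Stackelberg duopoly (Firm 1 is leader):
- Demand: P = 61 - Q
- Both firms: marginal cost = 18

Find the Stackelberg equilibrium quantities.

q₁* (leader) = 21.5, q₂* (follower) = 10.75

Work:
Follower's reaction: q₂ = (a - c - q₁)/2
Leader substitutes: π₁ = q₁·(a - q₁ - (a-c-q₁)/2 - c)
FOC: q₁* = (61 - 18)/2 = 21.50
Then: q₂* = (61 - 18 - 21.5)/2 = 10.75
Leader has first-mover advantage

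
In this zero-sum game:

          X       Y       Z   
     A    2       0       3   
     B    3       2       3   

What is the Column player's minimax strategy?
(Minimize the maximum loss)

Column should play Y, value = 2

Work:
Column player minimizes Row's maximum payoff:
Column X: max payoff to Row = 3
Column Y: max payoff to Row = 2
Column Z: max payoff to Row = 3
Minimum is 2, achieved by column Y.
Minimax strategy: Y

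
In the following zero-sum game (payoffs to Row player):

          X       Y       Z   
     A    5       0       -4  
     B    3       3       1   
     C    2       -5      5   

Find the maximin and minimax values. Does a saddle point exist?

Maximin = 1, Minimax = 3, Saddle: False

Work:
Row minimums: [-4, 1, -5] → maximin = 1
Column maximums: [5, 3, 5] → minimax = 3
No saddle point (maximin ≠ minimax). Mixed strategy needed.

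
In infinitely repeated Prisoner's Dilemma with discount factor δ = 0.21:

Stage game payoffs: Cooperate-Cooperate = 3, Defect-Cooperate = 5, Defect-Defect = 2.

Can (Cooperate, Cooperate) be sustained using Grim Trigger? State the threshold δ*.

δ* = 0.6667; since δ = 0.21 < 0.6667, cooperation cannot be sustained

Work:
For Grim Trigger:
Cooperate forever: 3/(1-δ)
Defect then punished: 5 + 2·δ/(1-δ)
Need: 3/(1-δ) ≥ 5 + 2·δ/(1-δ)
Solving: δ ≥ (T-R)/(T-P) = (5-3)/(5-2) = 0.6667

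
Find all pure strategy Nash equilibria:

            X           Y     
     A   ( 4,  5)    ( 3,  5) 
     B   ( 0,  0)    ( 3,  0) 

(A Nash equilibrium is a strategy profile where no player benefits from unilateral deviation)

Nash equilibrium: (A, X), (A, Y), (B, Y)

Work:
Best responses:
  P1 vs X: payoffs [4, 0] → best response A (payoff 4)
  P1 vs Y: payoffs [3, 3] → best response A/B (payoff 3)
  P2 vs A: payoffs [5, 5] → best response X/Y (payoff 5)
  P2 vs B: payoffs [0, 0] → best response X/Y (payoff 0)
Mutual best responses: (A,X), (A,Y), (B,Y) → Nash equilibria.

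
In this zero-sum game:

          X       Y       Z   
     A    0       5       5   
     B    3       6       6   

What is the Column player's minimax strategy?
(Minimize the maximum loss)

Column should play X, value = 3

Work:
Column player minimizes Row's maximum payoff:
Column X: max payoff to Row = 3
Column Y: max payoff to Row = 6
Column Z: max payoff to Row = 6
Minimum is 3, achieved by column X.
Minimax strategy: X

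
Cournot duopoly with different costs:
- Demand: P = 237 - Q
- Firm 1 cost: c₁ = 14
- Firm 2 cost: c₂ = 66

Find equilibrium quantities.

q₁* = 91.67, q₂* = 39.67

Work:
Reaction: q₁ = (237 - 14 - q₂)/2
Reaction: q₂ = (237 - 66 - q₁)/2
Solve simultaneously:
q₁* = (237 - 2×14 + 66)/3 = 91.67
q₂* = (237 - 2×66 + 14)/3 = 39.67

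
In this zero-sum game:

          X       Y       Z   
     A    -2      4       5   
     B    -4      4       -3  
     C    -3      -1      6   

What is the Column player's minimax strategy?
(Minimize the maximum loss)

Column should play X, value = -2

Work:
Column player minimizes Row's maximum payoff:
Column X: max payoff to Row = -2
Column Y: max payoff to Row = 4
Column Z: max payoff to Row = 6
Minimum is -2, achieved by column X.
Minimax strategy: X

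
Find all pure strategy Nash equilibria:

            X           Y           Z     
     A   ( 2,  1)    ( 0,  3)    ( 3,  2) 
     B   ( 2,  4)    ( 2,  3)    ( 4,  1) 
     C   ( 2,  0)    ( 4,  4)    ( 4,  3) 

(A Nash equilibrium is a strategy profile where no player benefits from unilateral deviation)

Nash equilibrium: (B, X), (C, Y)

Work:
Best responses:
  P1 vs X: payoffs [2, 2, 2] → best response A/B/C (payoff 2)
  P1 vs Y: payoffs [0, 2, 4] → best response C (payoff 4)
  P1 vs Z: payoffs [3, 4, 4] → best response B/C (payoff 4)
  P2 vs A: payoffs [1, 3, 2] → best response Y (payoff 3)
  P2 vs B: payoffs [4, 3, 1] → best response X (payoff 4)
  P2 vs C: payoffs [0, 4, 3] → best response Y (payoff 4)
Mutual best responses: (B,X), (C,Y) → Nash equilibria.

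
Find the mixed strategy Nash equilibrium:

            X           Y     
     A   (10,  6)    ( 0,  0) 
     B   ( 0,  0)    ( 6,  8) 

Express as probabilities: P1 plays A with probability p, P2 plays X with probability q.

p = 0.5714, q = 0.375

Work:
Find probabilities that make opponent indifferent:
P2 chooses q to make P1 indifferent between A and B
P1 chooses p to make P2 indifferent between X and Y
Mixed NE: P1 plays (A: 0.5714, B: 0.4286), P2 plays (X: 0.375, Y: 0.625)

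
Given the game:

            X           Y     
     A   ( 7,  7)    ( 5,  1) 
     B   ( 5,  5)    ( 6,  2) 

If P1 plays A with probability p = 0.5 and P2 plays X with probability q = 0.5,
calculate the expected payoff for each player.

E[P1] = 5.75, E[P2] = 3.75

Work:
E[P1] = p·q·π₁(A,X) + p·(1-q)·π₁(A,Y) + (1-p)·q·π₁(B,X) + (1-p)·(1-q)·π₁(B,Y)
= 0.5·0.5·7 + 0.5·0.5·5 + 0.5·0.5·5 + 0.5·0.5·6
= 5.75

E[P2] = 3.75 (similar calculation)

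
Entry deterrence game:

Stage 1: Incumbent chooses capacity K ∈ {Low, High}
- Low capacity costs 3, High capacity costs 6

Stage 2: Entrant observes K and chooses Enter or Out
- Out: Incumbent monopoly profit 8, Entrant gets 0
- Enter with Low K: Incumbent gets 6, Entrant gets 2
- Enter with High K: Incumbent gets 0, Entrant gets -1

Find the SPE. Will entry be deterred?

SPE: (Low, Enter|Low, Out|High); Entry not deterred. Incumbent net profit = 3, Entrant gets 2

Work:
After Low K: Entrant enters (2 > 0)
After High K: Entrant stays out (-1 < 0)
Incumbent: Low → 6−3=3, High → 8−6=2
Incumbent chooses Low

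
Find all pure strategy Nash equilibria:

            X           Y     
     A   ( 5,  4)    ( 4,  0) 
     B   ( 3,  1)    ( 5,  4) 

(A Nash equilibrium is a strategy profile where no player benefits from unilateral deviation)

Nash equilibrium: (A, X), (B, Y)

Work:
Best responses:
  P1 vs X: payoffs [5, 3] → best response A (payoff 5)
  P1 vs Y: payoffs [4, 5] → best response B (payoff 5)
  P2 vs A: payoffs [4, 0] → best response X (payoff 4)
  P2 vs B: payoffs [1, 4] → best response Y (payoff 4)
Mutual best responses: (A,X), (B,Y) → Nash equilibria.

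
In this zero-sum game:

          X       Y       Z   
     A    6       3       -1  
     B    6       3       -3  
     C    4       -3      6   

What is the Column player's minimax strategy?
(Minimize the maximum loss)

Column should play Y, value = 3

Work:
Column player minimizes Row's maximum payoff:
Column X: max payoff to Row = 6
Column Y: max payoff to Row = 3
Column Z: max payoff to Row = 6
Minimum is 3, achieved by column Y.
Minimax strategy: Y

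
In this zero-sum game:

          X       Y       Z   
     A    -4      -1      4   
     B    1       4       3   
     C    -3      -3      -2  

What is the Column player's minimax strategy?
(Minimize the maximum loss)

Column should play X, value = 1

Work:
Column player minimizes Row's maximum payoff:
Column X: max payoff to Row = 1
Column Y: max payoff to Row = 4
Column Z: max payoff to Row = 4
Minimum is 1, achieved by column X.
Minimax strategy: X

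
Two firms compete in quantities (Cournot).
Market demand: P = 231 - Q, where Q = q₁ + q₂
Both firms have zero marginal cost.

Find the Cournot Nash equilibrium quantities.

q₁* = q₂* = 77.0; P* = 77.0

Work:
Profit: π_i = P·q_i = (a - q_i - q_j)·q_i
FOC: ∂π_i/∂q_i = a - 2q_i - q_j = 0
Reaction function: q_i = (231 - q_j)/2
Symmetry: q* = 231/3 = 77.0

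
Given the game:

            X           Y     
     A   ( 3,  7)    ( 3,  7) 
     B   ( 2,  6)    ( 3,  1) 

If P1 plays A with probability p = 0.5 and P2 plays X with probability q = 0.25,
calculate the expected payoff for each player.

E[P1] = 2.875, E[P2] = 4.625

Work:
E[P1] = p·q·π₁(A,X) + p·(1-q)·π₁(A,Y) + (1-p)·q·π₁(B,X) + (1-p)·(1-q)·π₁(B,Y)
= 0.5·0.25·3 + 0.5·0.75·3 + 0.5·0.25·2 + 0.5·0.75·3
= 2.875

E[P2] = 4.625 (similar calculation)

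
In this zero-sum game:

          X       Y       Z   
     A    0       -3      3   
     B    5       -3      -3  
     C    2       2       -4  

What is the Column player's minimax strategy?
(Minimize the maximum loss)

Column should play Y, value = 2

Work:
Column player minimizes Row's maximum payoff:
Column X: max payoff to Row = 5
Column Y: max payoff to Row = 2
Column Z: max payoff to Row = 3
Minimum is 2, achieved by column Y.
Minimax strategy: Y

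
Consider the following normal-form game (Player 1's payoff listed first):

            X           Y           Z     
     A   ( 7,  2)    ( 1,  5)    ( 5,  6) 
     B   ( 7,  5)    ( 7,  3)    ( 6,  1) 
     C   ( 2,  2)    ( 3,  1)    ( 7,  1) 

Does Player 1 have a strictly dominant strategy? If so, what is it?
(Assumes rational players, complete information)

No strictly dominant strategy exists for Player 1

Work:
A strategy strictly dominates another if it gives a strictly higher payoff against every opponent action. Compare each pair of P1's strategies column-by-column:
  A vs B: [7 vs 7, 1 vs 7, 5 vs 6] → A does not strictly dominate B (column X: 7 ≤ 7)
  A vs C: [7 vs 2, 1 vs 3, 5 vs 7] → A does not strictly dominate C (column Y: 1 ≤ 3)
  B vs A: [7 vs 7, 7 vs 1, 6 vs 5] → B does not strictly dominate A (column X: 7 ≤ 7)
  B vs C: [7 vs 2, 7 vs 3, 6 vs 7] → B does not strictly dominate C (column Z: 6 ≤ 7)
  C vs A: [2 vs 7, 3 vs 1, 7 vs 5] → C does not strictly dominate A (column X: 2 ≤ 7)
  C vs B: [2 vs 7, 3 vs 7, 7 vs 6] → C does not strictly dominate B (column X: 2 ≤ 7)
No single strategy strictly dominates all others → no strictly dominant strategy.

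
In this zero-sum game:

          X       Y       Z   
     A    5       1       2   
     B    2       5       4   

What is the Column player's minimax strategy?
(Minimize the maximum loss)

Column should play Z, value = 4

Work:
Column player minimizes Row's maximum payoff:
Column X: max payoff to Row = 5
Column Y: max payoff to Row = 5
Column Z: max payoff to Row = 4
Minimum is 4, achieved by column Z.
Minimax strategy: Z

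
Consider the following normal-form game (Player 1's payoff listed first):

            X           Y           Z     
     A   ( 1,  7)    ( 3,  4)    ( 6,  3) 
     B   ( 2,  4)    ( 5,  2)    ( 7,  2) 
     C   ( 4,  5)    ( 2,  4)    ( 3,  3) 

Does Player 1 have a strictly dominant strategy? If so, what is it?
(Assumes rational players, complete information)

No strictly dominant strategy exists for Player 1

Work:
A strategy strictly dominates another if it gives a strictly higher payoff against every opponent action. Compare each pair of P1's strategies column-by-column:
  A vs B: [1 vs 2, 3 vs 5, 6 vs 7] → A does not strictly dominate B (column X: 1 ≤ 2)
  A vs C: [1 vs 4, 3 vs 2, 6 vs 3] → A does not strictly dominate C (column X: 1 ≤ 4)
  B vs A: [2 vs 1, 5 vs 3, 7 vs 6] → B strictly dominates A
  B vs C: [2 vs 4, 5 vs 2, 7 vs 3] → B does not strictly dominate C (column X: 2 ≤ 4)
  C vs A: [4 vs 1, 2 vs 3, 3 vs 6] → C does not strictly dominate A (column Y: 2 ≤ 3)
  C vs B: [4 vs 2, 2 vs 5, 3 vs 7] → C does not strictly dominate B (column Y: 2 ≤ 5)
No single strategy strictly dominates all others → no strictly dominant strategy.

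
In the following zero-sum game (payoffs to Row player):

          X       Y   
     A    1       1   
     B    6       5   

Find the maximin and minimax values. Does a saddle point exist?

Maximin = 5, Minimax = 5, Saddle: True

Work:
Row minimums: [1, 5] → maximin = 5
Column maximums: [6, 5] → minimax = 5
Saddle point exists! Game value = 5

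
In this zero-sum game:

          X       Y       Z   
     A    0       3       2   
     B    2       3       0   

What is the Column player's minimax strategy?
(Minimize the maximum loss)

Column should play X or Z (all achieve the minimum), value = 2

Work:
Column player minimizes Row's maximum payoff:
Column X: max payoff to Row = 2
Column Y: max payoff to Row = 3
Column Z: max payoff to Row = 2
Minimum is 2, achieved by columns X, Z (tied).
Each of X or Z is a minimax strategy.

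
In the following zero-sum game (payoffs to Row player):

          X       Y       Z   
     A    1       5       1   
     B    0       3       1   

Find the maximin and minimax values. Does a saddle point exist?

Maximin = 1, Minimax = 1, Saddle: True

Work:
Row minimums: [1, 0] → maximin = 1
Column maximums: [1, 5, 1] → minimax = 1
Saddle point exists! Game value = 1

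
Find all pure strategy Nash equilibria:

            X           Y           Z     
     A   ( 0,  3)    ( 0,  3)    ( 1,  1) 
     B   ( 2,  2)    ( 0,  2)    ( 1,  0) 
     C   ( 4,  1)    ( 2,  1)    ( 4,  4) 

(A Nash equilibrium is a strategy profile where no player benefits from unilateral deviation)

Nash equilibrium: (C, Z)

Work:
Best responses:
  P1 vs X: payoffs [0, 2, 4] → best response C (payoff 4)
  P1 vs Y: payoffs [0, 0, 2] → best response C (payoff 2)
  P1 vs Z: payoffs [1, 1, 4] → best response C (payoff 4)
  P2 vs A: payoffs [3, 3, 1] → best response X/Y (payoff 3)
  P2 vs B: payoffs [2, 2, 0] → best response X/Y (payoff 2)
  P2 vs C: payoffs [1, 1, 4] → best response Z (payoff 4)
Mutual best responses: (C,Z) → Nash equilibria.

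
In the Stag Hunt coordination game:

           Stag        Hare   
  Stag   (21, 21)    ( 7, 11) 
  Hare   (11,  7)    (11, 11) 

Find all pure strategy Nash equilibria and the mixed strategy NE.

Pure NE: (Stag, Stag) and (Hare, Hare); Mixed NE: p = 0.2857, q = 0.2857

Work:
Check pure NE:
(Stag, Stag): (21, 21) - no unilateral deviation beneficial
(Hare, Hare): (11, 11) - no unilateral deviation beneficial
Mixed NE: P1 plays Stag with p = 0.2857, P2 plays Stag with q = 0.2857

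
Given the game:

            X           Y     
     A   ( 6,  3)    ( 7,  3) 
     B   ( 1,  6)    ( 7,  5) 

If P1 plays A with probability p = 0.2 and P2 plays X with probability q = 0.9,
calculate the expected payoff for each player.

E[P1] = 2.5, E[P2] = 5.32

Work:
E[P1] = p·q·π₁(A,X) + p·(1-q)·π₁(A,Y) + (1-p)·q·π₁(B,X) + (1-p)·(1-q)·π₁(B,Y)
= 0.2·0.9·6 + 0.2·0.1·7 + 0.8·0.9·1 + 0.8·0.1·7
= 2.5

E[P2] = 5.32 (similar calculation)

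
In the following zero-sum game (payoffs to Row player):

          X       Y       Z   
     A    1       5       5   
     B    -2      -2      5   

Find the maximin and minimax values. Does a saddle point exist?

Maximin = 1, Minimax = 1, Saddle: True

Work:
Row minimums: [1, -2] → maximin = 1
Column maximums: [1, 5, 5] → minimax = 1
Saddle point exists! Game value = 1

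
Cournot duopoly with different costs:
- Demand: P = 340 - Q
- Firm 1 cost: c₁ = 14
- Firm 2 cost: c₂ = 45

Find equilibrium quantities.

q₁* = 119.0, q₂* = 88.0

Work:
Reaction: q₁ = (340 - 14 - q₂)/2
Reaction: q₂ = (340 - 45 - q₁)/2
Solve simultaneously:
q₁* = (340 - 2×14 + 45)/3 = 119.0
q₂* = (340 - 2×45 + 14)/3 = 88.0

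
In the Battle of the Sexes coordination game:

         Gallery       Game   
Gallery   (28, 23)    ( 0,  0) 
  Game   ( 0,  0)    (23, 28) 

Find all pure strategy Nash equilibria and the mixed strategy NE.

Pure NE: (Gallery, Gallery) and (Game, Game); Mixed NE: p = 0.549, q = 0.451

Work:
Check pure NE:
(Gallery, Gallery): (28, 23) - no unilateral deviation beneficial
(Game, Game): (23, 28) - no unilateral deviation beneficial
Mixed NE: P1 plays Gallery with p = 0.549, P2 plays Gallery with q = 0.451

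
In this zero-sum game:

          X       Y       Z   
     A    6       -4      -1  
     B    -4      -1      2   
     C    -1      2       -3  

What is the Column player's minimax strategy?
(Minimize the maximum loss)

Column should play Y or Z (all achieve the minimum), value = 2

Work:
Column player minimizes Row's maximum payoff:
Column X: max payoff to Row = 6
Column Y: max payoff to Row = 2
Column Z: max payoff to Row = 2
Minimum is 2, achieved by columns Y, Z (tied).
Each of Y or Z is a minimax strategy.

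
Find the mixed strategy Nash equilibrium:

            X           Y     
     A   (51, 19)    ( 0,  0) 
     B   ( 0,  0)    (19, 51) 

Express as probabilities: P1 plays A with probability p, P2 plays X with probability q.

p = 0.7286, q = 0.2714

Work:
Find probabilities that make opponent indifferent:
P2 chooses q to make P1 indifferent between A and B
P1 chooses p to make P2 indifferent between X and Y
Mixed NE: P1 plays (A: 0.7286, B: 0.2714), P2 plays (X: 0.2714, Y: 0.7286)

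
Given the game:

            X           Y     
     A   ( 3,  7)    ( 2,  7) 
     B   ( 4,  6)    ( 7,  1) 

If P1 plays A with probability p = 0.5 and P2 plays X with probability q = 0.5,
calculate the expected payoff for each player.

E[P1] = 4.0, E[P2] = 5.25

Work:
E[P1] = p·q·π₁(A,X) + p·(1-q)·π₁(A,Y) + (1-p)·q·π₁(B,X) + (1-p)·(1-q)·π₁(B,Y)
= 0.5·0.5·3 + 0.5·0.5·2 + 0.5·0.5·4 + 0.5·0.5·7
= 4.0

E[P2] = 5.25 (similar calculation)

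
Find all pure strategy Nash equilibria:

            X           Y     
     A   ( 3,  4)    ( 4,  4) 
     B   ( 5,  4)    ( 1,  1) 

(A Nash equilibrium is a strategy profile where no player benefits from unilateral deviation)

Nash equilibrium: (A, Y), (B, X)

Work:
Best responses:
  P1 vs X: payoffs [3, 5] → best response B (payoff 5)
  P1 vs Y: payoffs [4, 1] → best response A (payoff 4)
  P2 vs A: payoffs [4, 4] → best response X/Y (payoff 4)
  P2 vs B: payoffs [4, 1] → best response X (payoff 4)
Mutual best responses: (A,Y), (B,X) → Nash equilibria.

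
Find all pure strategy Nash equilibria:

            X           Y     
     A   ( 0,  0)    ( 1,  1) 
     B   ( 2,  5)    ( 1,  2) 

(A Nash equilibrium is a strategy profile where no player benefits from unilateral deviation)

Nash equilibrium: (A, Y), (B, X)

Work:
Best responses:
  P1 vs X: payoffs [0, 2] → best response B (payoff 2)
  P1 vs Y: payoffs [1, 1] → best response A/B (payoff 1)
  P2 vs A: payoffs [0, 1] → best response Y (payoff 1)
  P2 vs B: payoffs [5, 2] → best response X (payoff 5)
Mutual best responses: (A,Y), (B,X) → Nash equilibria.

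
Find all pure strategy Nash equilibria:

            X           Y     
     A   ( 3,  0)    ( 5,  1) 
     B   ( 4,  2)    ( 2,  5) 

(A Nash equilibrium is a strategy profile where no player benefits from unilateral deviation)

Nash equilibrium: (A, Y)

Work:
Best responses:
  P1 vs X: payoffs [3, 4] → best response B (payoff 4)
  P1 vs Y: payoffs [5, 2] → best response A (payoff 5)
  P2 vs A: payoffs [0, 1] → best response Y (payoff 1)
  P2 vs B: payoffs [2, 5] → best response Y (payoff 5)
Mutual best responses: (A,Y) → Nash equilibria.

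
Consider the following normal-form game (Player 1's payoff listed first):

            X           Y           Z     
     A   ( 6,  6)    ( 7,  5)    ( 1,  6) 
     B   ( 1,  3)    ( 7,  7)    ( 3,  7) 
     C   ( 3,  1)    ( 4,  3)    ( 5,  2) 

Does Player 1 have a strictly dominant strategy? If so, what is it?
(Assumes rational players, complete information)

No strictly dominant strategy exists for Player 1

Work:
A strategy strictly dominates another if it gives a strictly higher payoff against every opponent action. Compare each pair of P1's strategies column-by-column:
  A vs B: [6 vs 1, 7 vs 7, 1 vs 3] → A does not strictly dominate B (column Y: 7 ≤ 7)
  A vs C: [6 vs 3, 7 vs 4, 1 vs 5] → A does not strictly dominate C (column Z: 1 ≤ 5)
  B vs A: [1 vs 6, 7 vs 7, 3 vs 1] → B does not strictly dominate A (column X: 1 ≤ 6)
  B vs C: [1 vs 3, 7 vs 4, 3 vs 5] → B does not strictly dominate C (column X: 1 ≤ 3)
  C vs A: [3 vs 6, 4 vs 7, 5 vs 1] → C does not strictly dominate A (column X: 3 ≤ 6)
  C vs B: [3 vs 1, 4 vs 7, 5 vs 3] → C does not strictly dominate B (column Y: 4 ≤ 7)
No single strategy strictly dominates all others → no strictly dominant strategy.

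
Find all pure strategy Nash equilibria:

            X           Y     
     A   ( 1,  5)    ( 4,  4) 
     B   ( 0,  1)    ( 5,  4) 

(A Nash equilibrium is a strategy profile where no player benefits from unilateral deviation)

Nash equilibrium: (A, X), (B, Y)

Work:
Best responses:
  P1 vs X: payoffs [1, 0] → best response A (payoff 1)
  P1 vs Y: payoffs [4, 5] → best response B (payoff 5)
  P2 vs A: payoffs [5, 4] → best response X (payoff 5)
  P2 vs B: payoffs [1, 4] → best response Y (payoff 4)
Mutual best responses: (A,X), (B,Y) → Nash equilibria.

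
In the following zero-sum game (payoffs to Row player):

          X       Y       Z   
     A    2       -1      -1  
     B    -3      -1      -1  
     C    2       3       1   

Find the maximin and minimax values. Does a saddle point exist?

Maximin = 1, Minimax = 1, Saddle: True

Work:
Row minimums: [-1, -3, 1] → maximin = 1
Column maximums: [2, 3, 1] → minimax = 1
Saddle point exists! Game value = 1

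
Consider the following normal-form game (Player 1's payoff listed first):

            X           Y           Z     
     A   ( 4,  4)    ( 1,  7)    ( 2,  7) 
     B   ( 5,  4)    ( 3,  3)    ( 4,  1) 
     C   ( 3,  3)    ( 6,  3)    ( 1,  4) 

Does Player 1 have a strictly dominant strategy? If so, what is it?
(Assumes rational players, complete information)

No strictly dominant strategy exists for Player 1

Work:
A strategy strictly dominates another if it gives a strictly higher payoff against every opponent action. Compare each pair of P1's strategies column-by-column:
  A vs B: [4 vs 5, 1 vs 3, 2 vs 4] → A does not strictly dominate B (column X: 4 ≤ 5)
  A vs C: [4 vs 3, 1 vs 6, 2 vs 1] → A does not strictly dominate C (column Y: 1 ≤ 6)
  B vs A: [5 vs 4, 3 vs 1, 4 vs 2] → B strictly dominates A
  B vs C: [5 vs 3, 3 vs 6, 4 vs 1] → B does not strictly dominate C (column Y: 3 ≤ 6)
  C vs A: [3 vs 4, 6 vs 1, 1 vs 2] → C does not strictly dominate A (column X: 3 ≤ 4)
  C vs B: [3 vs 5, 6 vs 3, 1 vs 4] → C does not strictly dominate B (column X: 3 ≤ 5)
No single strategy strictly dominates all others → no strictly dominant strategy.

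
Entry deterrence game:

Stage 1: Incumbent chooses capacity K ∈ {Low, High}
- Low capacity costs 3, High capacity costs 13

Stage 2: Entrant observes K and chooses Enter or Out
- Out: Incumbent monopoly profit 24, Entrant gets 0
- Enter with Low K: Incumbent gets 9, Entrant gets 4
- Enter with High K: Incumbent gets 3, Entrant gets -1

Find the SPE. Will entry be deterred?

SPE: (High, Enter|Low, Out|High); Entry deterred. Incumbent net profit = 11

Work:
After Low K: Entrant enters (4 > 0)
After High K: Entrant stays out (-1 < 0)
Incumbent: Low → 9−3=6, High → 24−13=11
Incumbent chooses High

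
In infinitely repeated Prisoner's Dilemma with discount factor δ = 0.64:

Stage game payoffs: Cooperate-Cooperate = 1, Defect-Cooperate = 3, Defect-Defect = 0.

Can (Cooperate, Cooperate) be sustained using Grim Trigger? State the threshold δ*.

δ* = 0.6667; since δ = 0.64 < 0.6667, cooperation cannot be sustained

Work:
For Grim Trigger:
Cooperate forever: 1/(1-δ)
Defect then punished: 3 + 0·δ/(1-δ)
Need: 1/(1-δ) ≥ 3 + 0·δ/(1-δ)
Solving: δ ≥ (T-R)/(T-P) = (3-1)/(3-0) = 0.6667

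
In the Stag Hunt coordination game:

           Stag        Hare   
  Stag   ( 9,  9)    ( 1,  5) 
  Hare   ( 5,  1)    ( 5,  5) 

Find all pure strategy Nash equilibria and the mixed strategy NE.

Pure NE: (Stag, Stag) and (Hare, Hare); Mixed NE: p = 0.5, q = 0.5

Work:
Check pure NE:
(Stag, Stag): (9, 9) - no unilateral deviation beneficial
(Hare, Hare): (5, 5) - no unilateral deviation beneficial
Mixed NE: P1 plays Stag with p = 0.5, P2 plays Stag with q = 0.5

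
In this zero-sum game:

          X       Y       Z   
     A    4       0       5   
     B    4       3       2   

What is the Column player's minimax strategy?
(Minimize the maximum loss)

Column should play Y, value = 3

Work:
Column player minimizes Row's maximum payoff:
Column X: max payoff to Row = 4
Column Y: max payoff to Row = 3
Column Z: max payoff to Row = 5
Minimum is 3, achieved by column Y.
Minimax strategy: Y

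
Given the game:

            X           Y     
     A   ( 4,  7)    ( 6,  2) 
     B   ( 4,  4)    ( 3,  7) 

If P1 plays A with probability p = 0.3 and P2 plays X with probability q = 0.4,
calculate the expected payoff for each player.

E[P1] = 3.94, E[P2] = 5.26

Work:
E[P1] = p·q·π₁(A,X) + p·(1-q)·π₁(A,Y) + (1-p)·q·π₁(B,X) + (1-p)·(1-q)·π₁(B,Y)
= 0.3·0.4·4 + 0.3·0.6·6 + 0.7·0.4·4 + 0.7·0.6·3
= 3.94

E[P2] = 5.26 (similar calculation)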